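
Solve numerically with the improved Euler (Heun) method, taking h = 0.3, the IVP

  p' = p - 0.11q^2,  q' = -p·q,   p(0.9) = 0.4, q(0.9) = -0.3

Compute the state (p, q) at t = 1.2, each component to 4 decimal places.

0.5349, -0.2615

Heun on (p,q): k1 = f(t_n, state_n); k2 = f(t_n + h, state_n + h·k1); state_{n+1} = state_n + (h/2)·(k1 + k2).
0.900000: (0.400000, -0.300000)
  k1 = (0.390100, 0.120000)
  predictor → (0.517030, -0.264000)
  k2 = (0.509363, 0.136496)
  → (0.534920, -0.261526)
(p(1.2), q(1.2)) ≈ (0.5349, -0.2615)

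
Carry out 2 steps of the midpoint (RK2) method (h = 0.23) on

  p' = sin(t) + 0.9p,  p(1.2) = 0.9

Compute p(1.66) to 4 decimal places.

Midpoint: k1 = f(t_n, p_n); k2 = f(t_n + h/2, p_n + (h/2)·k1); p_{n+1} = p_n + h·k2.
t=1.200000, p=0.900000:
  k1 = f(1.200000, 0.900000) = 1.742039
  k2 = f(1.315000, 1.100334) = 1.957763
  p ← 0.900000 + 0.23·1.957763 = 1.350286
t=1.430000, p=1.350286:
  k1 = f(1.430000, 1.350286) = 2.205362
  k2 = f(1.545000, 1.603902) = 2.443179
  p ← 1.350286 + 0.23·2.443179 = 1.912217
p(1.66) ≈ 1.9122

1.9122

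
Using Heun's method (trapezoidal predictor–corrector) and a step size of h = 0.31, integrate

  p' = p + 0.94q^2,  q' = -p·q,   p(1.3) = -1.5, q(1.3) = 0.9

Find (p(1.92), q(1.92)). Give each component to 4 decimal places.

-1.0982, 2.3474

Heun on (p,q): k1 = f(s_n, state_n); k2 = f(s_n + h, state_n + h·k1); state_{n+1} = state_n + (h/2)·(k1 + k2).
1.300000: (-1.500000, 0.900000)
  k1 = (-0.738600, 1.350000)
  predictor → (-1.728966, 1.318500)
  k2 = (-0.094830, 2.279642)
  → (-1.629182, 1.462594)
1.610000: (-1.629182, 1.462594)
  k1 = (0.381650, 2.382832)
  predictor → (-1.510870, 2.201272)
  k2 = (3.043994, 3.325837)
  → (-1.098207, 2.347438)
(p(1.92), q(1.92)) ≈ (-1.0982, 2.3474)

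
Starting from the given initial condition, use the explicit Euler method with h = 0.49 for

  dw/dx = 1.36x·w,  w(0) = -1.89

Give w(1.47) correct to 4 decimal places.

Euler: w_{n+1} = w_n + h·f(x_n, w_n).
x=0.000000, w=-1.890000: f=0.000000 → w ← -1.890000 + 0.49·0.000000 = -1.890000
x=0.490000, w=-1.890000: f=-1.259496 → w ← -1.890000 + 0.49·(-1.259496) = -2.507153
x=0.980000, w=-2.507153: f=-3.341534 → w ← -2.507153 + 0.49·(-3.341534) = -4.144504
w(1.47) ≈ -4.1445

-4.1445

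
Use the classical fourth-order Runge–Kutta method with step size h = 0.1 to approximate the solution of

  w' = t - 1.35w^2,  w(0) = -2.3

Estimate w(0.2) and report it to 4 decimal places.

RK4: k1 = f(t_n, w_n); k2 = f(t_n + h/2, w_n + (h/2)·k1); k3 = f(t_n + h/2, w_n + (h/2)·k2); k4 = f(t_n + h, w_n + h·k3); w_{n+1} = w_n + (h/6)·(k1 + 2k2 + 2k3 + k4).
t=0.000000, w=-2.300000:
  k1 = f(0.000000, -2.300000) = -7.141500
  k2 = f(0.050000, -2.657075) = -9.481064
  k3 = f(0.050000, -2.774053) = -10.338751
  k4 = f(0.100000, -3.333875) = -14.904876
  w ← -2.300000 + (0.1/6)·(k1 + 2k2 + 2k3 + k4) = -3.328100
t=0.100000, w=-3.328100:
  k1 = f(0.100000, -3.328100) = -14.852938
  k2 = f(0.150000, -4.070747) = -22.220825
  k3 = f(0.150000, -4.439141) = -26.453068
  k4 = f(0.200000, -5.973407) = -47.970146
  w ← -3.328100 + (0.1/6)·(k1 + 2k2 + 2k3 + k4) = -5.997615
w(0.2) ≈ -5.9976

-5.9976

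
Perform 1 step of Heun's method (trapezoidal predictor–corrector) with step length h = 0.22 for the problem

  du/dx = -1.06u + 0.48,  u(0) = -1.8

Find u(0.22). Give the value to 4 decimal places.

-1.3359

Heun: k1 = f(x_n, u_n); k2 = f(x_n + h, u_n + h·k1); u_{n+1} = u_n + (h/2)·(k1 + k2).
x=0.000000, u=-1.800000:
  k1 = f(0.000000, -1.800000) = 2.388000
  k2 = f(0.220000, -1.274640) = 1.831118
  u ← -1.800000 + (0.22/2)·(2.388000 + 1.831118) = -1.335897
u(0.22) ≈ -1.3359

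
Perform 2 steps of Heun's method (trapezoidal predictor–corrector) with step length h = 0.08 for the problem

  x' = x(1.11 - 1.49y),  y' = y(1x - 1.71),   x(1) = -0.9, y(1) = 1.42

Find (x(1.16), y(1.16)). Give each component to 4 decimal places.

Heun on (x,y): k1 = f(t_n, state_n); k2 = f(t_n + h, state_n + h·k1); state_{n+1} = state_n + (h/2)·(k1 + k2).
1.000000: (-0.900000, 1.420000)
  k1 = (0.905220, -3.706200)
  predictor → (-0.827582, 1.123504)
  k2 = (0.466774, -2.850984)
  → (-0.845120, 1.157713)
1.080000: (-0.845120, 1.157713)
  k1 = (0.519742, -2.958095)
  predictor → (-0.803541, 0.921065)
  k2 = (0.210839, -2.315135)
  → (-0.815897, 0.946783)
(x(1.16), y(1.16)) ≈ (-0.8159, 0.9468)

-0.8159, 0.9468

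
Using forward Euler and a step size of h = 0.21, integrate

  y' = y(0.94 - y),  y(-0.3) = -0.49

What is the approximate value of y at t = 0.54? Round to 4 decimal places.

-1.6828

Euler: y_{n+1} = y_n + h·f(t_n, y_n).
t=-0.300000, y=-0.490000: f=-0.700700 → y ← -0.490000 + 0.21·(-0.700700) = -0.637147
t=-0.090000, y=-0.637147: f=-1.004874 → y ← -0.637147 + 0.21·(-1.004874) = -0.848171
t=0.120000, y=-0.848171: f=-1.516674 → y ← -0.848171 + 0.21·(-1.516674) = -1.166672
t=0.330000, y=-1.166672: f=-2.457796 → y ← -1.166672 + 0.21·(-2.457796) = -1.682809
y(0.54) ≈ -1.6828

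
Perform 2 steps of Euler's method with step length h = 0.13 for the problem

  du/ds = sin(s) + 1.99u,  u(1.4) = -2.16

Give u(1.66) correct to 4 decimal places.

Euler: u_{n+1} = u_n + h·f(s_n, u_n).
s=1.400000, u=-2.160000: f=-3.312950 → u ← -2.160000 + 0.13·(-3.312950) = -2.590684
s=1.530000, u=-2.590684: f=-4.156292 → u ← -2.590684 + 0.13·(-4.156292) = -3.131002
u(1.66) ≈ -3.1310

-3.1310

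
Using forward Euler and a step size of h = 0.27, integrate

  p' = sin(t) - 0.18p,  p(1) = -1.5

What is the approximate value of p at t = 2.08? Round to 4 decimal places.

Euler: p_{n+1} = p_n + h·f(t_n, p_n).
t=1.000000, p=-1.500000: f=1.111471 → p ← -1.500000 + 0.27·1.111471 = -1.199903
t=1.270000, p=-1.199903: f=1.171083 → p ← -1.199903 + 0.27·1.171083 = -0.883710
t=1.540000, p=-0.883710: f=1.158594 → p ← -0.883710 + 0.27·1.158594 = -0.570890
t=1.810000, p=-0.570890: f=1.074287 → p ← -0.570890 + 0.27·1.074287 = -0.280832
p(2.08) ≈ -0.2808

-0.2808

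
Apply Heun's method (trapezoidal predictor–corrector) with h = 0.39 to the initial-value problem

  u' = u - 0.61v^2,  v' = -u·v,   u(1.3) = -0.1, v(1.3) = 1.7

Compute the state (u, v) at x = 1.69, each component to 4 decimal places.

-0.9955, 2.0178

Heun on (u,v): k1 = f(x_n, state_n); k2 = f(x_n + h, state_n + h·k1); state_{n+1} = state_n + (h/2)·(k1 + k2).
1.300000: (-0.100000, 1.700000)
  k1 = (-1.862900, 0.170000)
  predictor → (-0.826531, 1.766300)
  k2 = (-2.729619, 1.459902)
  → (-0.995541, 2.017831)
(u(1.69), v(1.69)) ≈ (-0.9955, 2.0178)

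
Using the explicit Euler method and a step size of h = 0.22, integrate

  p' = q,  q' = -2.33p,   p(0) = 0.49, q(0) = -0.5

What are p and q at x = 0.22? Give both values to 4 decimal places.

Euler on (p,q): p_{n+1} = p_n + h·p', q_{n+1} = q_n + h·q'.
0.000000: (0.490000, -0.500000); f=(-0.500000, -1.141700) → (0.380000, -0.751174)
(p(0.22), q(0.22)) ≈ (0.3800, -0.7512)

0.3800, -0.7512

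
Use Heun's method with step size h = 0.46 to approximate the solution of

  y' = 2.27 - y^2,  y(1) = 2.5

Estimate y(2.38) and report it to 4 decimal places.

1.6732

Heun: k1 = f(x_n, y_n); k2 = f(x_n + h, y_n + h·k1); y_{n+1} = y_n + (h/2)·(k1 + k2).
x=1.000000, y=2.500000:
  k1 = f(1.000000, 2.500000) = -3.980000
  k2 = f(1.460000, 0.669200) = 1.822171
  y ← 2.500000 + (0.46/2)·(-3.980000 + 1.822171) = 2.003699
x=1.460000, y=2.003699:
  k1 = f(1.460000, 2.003699) = -1.744811
  k2 = f(1.920000, 1.201086) = 0.827392
  y ← 2.003699 + (0.46/2)·(-1.744811 + 0.827392) = 1.792693
x=1.920000, y=1.792693:
  k1 = f(1.920000, 1.792693) = -0.943748
  k2 = f(2.380000, 1.358569) = 0.424291
  y ← 1.792693 + (0.46/2)·(-0.943748 + 0.424291) = 1.673218
y(2.38) ≈ 1.6732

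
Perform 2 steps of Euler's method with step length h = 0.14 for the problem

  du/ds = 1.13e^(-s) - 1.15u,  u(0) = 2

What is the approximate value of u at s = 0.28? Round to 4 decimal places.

Euler: u_{n+1} = u_n + h·f(s_n, u_n).
s=0.000000, u=2.000000: f=-1.170000 → u ← 2.000000 + 0.14·(-1.170000) = 1.836200
s=0.140000, u=1.836200: f=-1.129255 → u ← 1.836200 + 0.14·(-1.129255) = 1.678104
u(0.28) ≈ 1.6781

1.6781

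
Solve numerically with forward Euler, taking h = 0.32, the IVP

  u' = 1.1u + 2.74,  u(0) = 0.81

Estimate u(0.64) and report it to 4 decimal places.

3.5428

Euler: u_{n+1} = u_n + h·f(t_n, u_n).
t=0.000000, u=0.810000: f=3.631000 → u ← 0.810000 + 0.32·3.631000 = 1.971920
t=0.320000, u=1.971920: f=4.909112 → u ← 1.971920 + 0.32·4.909112 = 3.542836
u(0.64) ≈ 3.5428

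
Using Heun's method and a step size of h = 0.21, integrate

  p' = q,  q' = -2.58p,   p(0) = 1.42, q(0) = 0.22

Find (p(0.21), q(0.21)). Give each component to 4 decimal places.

1.3854, -0.5619

Heun on (p,q): k1 = f(s_n, state_n); k2 = f(s_n + h, state_n + h·k1); state_{n+1} = state_n + (h/2)·(k1 + k2).
0.000000: (1.420000, 0.220000)
  k1 = (0.220000, -3.663600)
  predictor → (1.466200, -0.549356)
  k2 = (-0.549356, -3.782796)
  → (1.385418, -0.561872)
(p(0.21), q(0.21)) ≈ (1.3854, -0.5619)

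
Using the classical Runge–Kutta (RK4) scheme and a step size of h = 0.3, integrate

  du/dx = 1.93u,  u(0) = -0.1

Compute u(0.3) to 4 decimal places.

-0.1784

RK4: k1 = f(x_n, u_n); k2 = f(x_n + h/2, u_n + (h/2)·k1); k3 = f(x_n + h/2, u_n + (h/2)·k2); k4 = f(x_n + h, u_n + h·k3); u_{n+1} = u_n + (h/6)·(k1 + 2k2 + 2k3 + k4).
x=0.000000, u=-0.100000:
  k1 = f(0.000000, -0.100000) = -0.193000
  k2 = f(0.150000, -0.128950) = -0.248873
  k3 = f(0.150000, -0.137331) = -0.265049
  k4 = f(0.300000, -0.179515) = -0.346463
  u ← -0.100000 + (0.3/6)·(k1 + 2k2 + 2k3 + k4) = -0.178365
u(0.3) ≈ -0.1784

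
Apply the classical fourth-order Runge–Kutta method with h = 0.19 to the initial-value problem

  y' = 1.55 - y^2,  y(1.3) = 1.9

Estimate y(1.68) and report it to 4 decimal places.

1.4643

RK4: k1 = f(t_n, y_n); k2 = f(t_n + h/2, y_n + (h/2)·k1); k3 = f(t_n + h/2, y_n + (h/2)·k2); k4 = f(t_n + h, y_n + h·k3); y_{n+1} = y_n + (h/6)·(k1 + 2k2 + 2k3 + k4).
t=1.300000, y=1.900000:
  k1 = f(1.300000, 1.900000) = -2.060000
  k2 = f(1.395000, 1.704300) = -1.354638
  k3 = f(1.395000, 1.771309) = -1.587537
  k4 = f(1.490000, 1.598368) = -1.004780
  y ← 1.900000 + (0.19/6)·(k1 + 2k2 + 2k3 + k4) = 1.616611
t=1.490000, y=1.616611:
  k1 = f(1.490000, 1.616611) = -1.063431
  k2 = f(1.585000, 1.515585) = -0.746998
  k3 = f(1.585000, 1.545646) = -0.839022
  k4 = f(1.680000, 1.457197) = -0.573422
  y ← 1.616611 + (0.19/6)·(k1 + 2k2 + 2k3 + k4) = 1.464329
y(1.68) ≈ 1.4643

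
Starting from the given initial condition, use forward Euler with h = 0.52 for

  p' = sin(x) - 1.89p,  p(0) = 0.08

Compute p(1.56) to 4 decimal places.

0.4529

Euler: p_{n+1} = p_n + h·f(x_n, p_n).
x=0.000000, p=0.080000: f=-0.151200 → p ← 0.080000 + 0.52·(-0.151200) = 0.001376
x=0.520000, p=0.001376: f=0.494279 → p ← 0.001376 + 0.52·0.494279 = 0.258401
x=1.040000, p=0.258401: f=0.374026 → p ← 0.258401 + 0.52·0.374026 = 0.452895
p(1.56) ≈ 0.4529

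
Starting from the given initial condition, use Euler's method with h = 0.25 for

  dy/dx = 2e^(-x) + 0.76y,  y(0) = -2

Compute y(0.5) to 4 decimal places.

Euler: y_{n+1} = y_n + h·f(x_n, y_n).
x=0.000000, y=-2.000000: f=0.480000 → y ← -2.000000 + 0.25·0.480000 = -1.880000
x=0.250000, y=-1.880000: f=0.128802 → y ← -1.880000 + 0.25·0.128802 = -1.847800
y(0.5) ≈ -1.8478

-1.8478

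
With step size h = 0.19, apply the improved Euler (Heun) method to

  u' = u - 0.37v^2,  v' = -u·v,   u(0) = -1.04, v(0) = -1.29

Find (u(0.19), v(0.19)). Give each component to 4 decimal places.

-1.4099, -1.6163

Heun on (u,v): k1 = f(s_n, state_n); k2 = f(s_n + h, state_n + h·k1); state_{n+1} = state_n + (h/2)·(k1 + k2).
0.000000: (-1.040000, -1.290000)
  k1 = (-1.655717, -1.341600)
  predictor → (-1.354586, -1.544904)
  k2 = (-2.237676, -2.092706)
  → (-1.409872, -1.616259)
(u(0.19), v(0.19)) ≈ (-1.4099, -1.6163)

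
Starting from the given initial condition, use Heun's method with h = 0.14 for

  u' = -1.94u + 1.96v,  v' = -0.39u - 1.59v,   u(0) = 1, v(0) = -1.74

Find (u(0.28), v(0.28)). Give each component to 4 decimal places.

Heun on (u,v): k1 = f(t_n, state_n); k2 = f(t_n + h, state_n + h·k1); state_{n+1} = state_n + (h/2)·(k1 + k2).
0.000000: (1.000000, -1.740000)
  k1 = (-5.350400, 2.376600)
  predictor → (0.250944, -1.407276)
  k2 = (-3.245092, 2.139701)
  → (0.398316, -1.423859)
0.140000: (0.398316, -1.423859)
  k1 = (-3.563496, 2.108593)
  predictor → (-0.100574, -1.128656)
  k2 = (-2.017052, 1.833787)
  → (0.007677, -1.147892)
(u(0.28), v(0.28)) ≈ (0.0077, -1.1479)

0.0077, -1.1479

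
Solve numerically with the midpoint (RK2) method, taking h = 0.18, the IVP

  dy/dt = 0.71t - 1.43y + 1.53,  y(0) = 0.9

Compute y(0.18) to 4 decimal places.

Midpoint: k1 = f(t_n, y_n); k2 = f(t_n + h/2, y_n + (h/2)·k1); y_{n+1} = y_n + h·k2.
t=0.000000, y=0.900000:
  k1 = f(0.000000, 0.900000) = 0.243000
  k2 = f(0.090000, 0.921870) = 0.275626
  y ← 0.900000 + 0.18·0.275626 = 0.949613
y(0.18) ≈ 0.9496

0.9496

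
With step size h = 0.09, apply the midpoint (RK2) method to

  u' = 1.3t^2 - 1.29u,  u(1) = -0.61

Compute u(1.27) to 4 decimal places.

Midpoint: k1 = f(t_n, u_n); k2 = f(t_n + h/2, u_n + (h/2)·k1); u_{n+1} = u_n + h·k2.
t=1.000000, u=-0.610000:
  k1 = f(1.000000, -0.610000) = 2.086900
  k2 = f(1.045000, -0.516089) = 2.085388
  u ← -0.610000 + 0.09·2.085388 = -0.422315
t=1.090000, u=-0.422315:
  k1 = f(1.090000, -0.422315) = 2.089316
  k2 = f(1.135000, -0.328296) = 2.098194
  u ← -0.422315 + 0.09·2.098194 = -0.233478
t=1.180000, u=-0.233478:
  k1 = f(1.180000, -0.233478) = 2.111306
  k2 = f(1.225000, -0.138469) = 2.129437
  u ← -0.233478 + 0.09·2.129437 = -0.041828
u(1.27) ≈ -0.0418

-0.0418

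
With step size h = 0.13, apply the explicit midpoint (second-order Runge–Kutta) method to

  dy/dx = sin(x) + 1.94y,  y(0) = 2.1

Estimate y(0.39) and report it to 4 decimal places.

4.5402

Midpoint: k1 = f(x_n, y_n); k2 = f(x_n + h/2, y_n + (h/2)·k1); y_{n+1} = y_n + h·k2.
x=0.000000, y=2.100000:
  k1 = f(0.000000, 2.100000) = 4.074000
  k2 = f(0.065000, 2.364810) = 4.652686
  y ← 2.100000 + 0.13·4.652686 = 2.704849
x=0.130000, y=2.704849:
  k1 = f(0.130000, 2.704849) = 5.377041
  k2 = f(0.195000, 3.054357) = 6.119219
  y ← 2.704849 + 0.13·6.119219 = 3.500348
x=0.260000, y=3.500348:
  k1 = f(0.260000, 3.500348) = 7.047755
  k2 = f(0.325000, 3.958452) = 7.998705
  y ← 3.500348 + 0.13·7.998705 = 4.540179
y(0.39) ≈ 4.5402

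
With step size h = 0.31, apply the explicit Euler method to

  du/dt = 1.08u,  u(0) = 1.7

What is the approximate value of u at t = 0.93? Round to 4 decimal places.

Euler: u_{n+1} = u_n + h·f(t_n, u_n).
t=0.000000, u=1.700000: f=1.836000 → u ← 1.700000 + 0.31·1.836000 = 2.269160
t=0.310000, u=2.269160: f=2.450693 → u ← 2.269160 + 0.31·2.450693 = 3.028875
t=0.620000, u=3.028875: f=3.271185 → u ← 3.028875 + 0.31·3.271185 = 4.042942
u(0.93) ≈ 4.0429

4.0429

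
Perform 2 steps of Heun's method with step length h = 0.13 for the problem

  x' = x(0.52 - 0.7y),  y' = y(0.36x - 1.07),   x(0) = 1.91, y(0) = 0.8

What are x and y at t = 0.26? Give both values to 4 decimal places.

Heun on (x,y): k1 = f(t_n, state_n); k2 = f(t_n + h, state_n + h·k1); state_{n+1} = state_n + (h/2)·(k1 + k2).
0.000000: (1.910000, 0.800000)
  k1 = (-0.076400, -0.305920)
  predictor → (1.900068, 0.760230)
  k2 = (-0.023107, -0.293430)
  → (1.903532, 0.761042)
0.130000: (1.903532, 0.761042)
  k1 = (-0.024231, -0.292795)
  predictor → (1.900382, 0.722979)
  k2 = (0.026443, -0.278970)
  → (1.903676, 0.723878)
(x(0.26), y(0.26)) ≈ (1.9037, 0.7239)

1.9037, 0.7239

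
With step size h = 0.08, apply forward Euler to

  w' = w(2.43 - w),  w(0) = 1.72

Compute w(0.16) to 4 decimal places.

1.9067

Euler: w_{n+1} = w_n + h·f(x_n, w_n).
x=0.000000, w=1.720000: f=1.221200 → w ← 1.720000 + 0.08·1.221200 = 1.817696
x=0.080000, w=1.817696: f=1.112983 → w ← 1.817696 + 0.08·1.112983 = 1.906735
w(0.16) ≈ 1.9067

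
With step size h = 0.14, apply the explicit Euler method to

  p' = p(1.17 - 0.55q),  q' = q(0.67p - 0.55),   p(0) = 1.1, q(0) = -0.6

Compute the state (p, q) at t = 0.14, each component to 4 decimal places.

Euler on (p,q): p_{n+1} = p_n + h·p', q_{n+1} = q_n + h·q'.
0.000000: (1.100000, -0.600000); f=(1.650000, -0.112200) → (1.331000, -0.615708)
(p(0.14), q(0.14)) ≈ (1.3310, -0.6157)

1.3310, -0.6157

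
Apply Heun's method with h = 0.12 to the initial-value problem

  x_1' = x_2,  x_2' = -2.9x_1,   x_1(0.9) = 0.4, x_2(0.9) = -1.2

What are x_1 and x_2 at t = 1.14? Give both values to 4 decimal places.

Heun on (x_1,x_2): k1 = f(t_n, state_n); k2 = f(t_n + h, state_n + h·k1); state_{n+1} = state_n + (h/2)·(k1 + k2).
0.900000: (0.400000, -1.200000)
  k1 = (-1.200000, -1.160000)
  predictor → (0.256000, -1.339200)
  k2 = (-1.339200, -0.742400)
  → (0.247648, -1.314144)
1.020000: (0.247648, -1.314144)
  k1 = (-1.314144, -0.718179)
  predictor → (0.089951, -1.400326)
  k2 = (-1.400326, -0.260857)
  → (0.084780, -1.372886)
(x_1(1.14), x_2(1.14)) ≈ (0.0848, -1.3729)

0.0848, -1.3729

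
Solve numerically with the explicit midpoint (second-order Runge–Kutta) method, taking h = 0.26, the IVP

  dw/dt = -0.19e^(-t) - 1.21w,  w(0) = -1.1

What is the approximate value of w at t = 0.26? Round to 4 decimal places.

Midpoint: k1 = f(t_n, w_n); k2 = f(t_n + h/2, w_n + (h/2)·k1); w_{n+1} = w_n + h·k2.
t=0.000000, w=-1.100000:
  k1 = f(0.000000, -1.100000) = 1.141000
  k2 = f(0.130000, -0.951670) = 0.984683
  w ← -1.100000 + 0.26·0.984683 = -0.843983
w(0.26) ≈ -0.8440

-0.8440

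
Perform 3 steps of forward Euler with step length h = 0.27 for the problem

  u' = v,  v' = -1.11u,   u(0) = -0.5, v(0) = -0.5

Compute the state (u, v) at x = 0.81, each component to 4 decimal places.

-0.7727, 0.0588

Euler on (u,v): u_{n+1} = u_n + h·u', v_{n+1} = v_n + h·v'.
0.000000: (-0.500000, -0.500000); f=(-0.500000, 0.555000) → (-0.635000, -0.350150)
0.270000: (-0.635000, -0.350150); f=(-0.350150, 0.704850) → (-0.729541, -0.159840)
0.540000: (-0.729541, -0.159840); f=(-0.159840, 0.809790) → (-0.772697, 0.058803)
(u(0.81), v(0.81)) ≈ (-0.7727, 0.0588)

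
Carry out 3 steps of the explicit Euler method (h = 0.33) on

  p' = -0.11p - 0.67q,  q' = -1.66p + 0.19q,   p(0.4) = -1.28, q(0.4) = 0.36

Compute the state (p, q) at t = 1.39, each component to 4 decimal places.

-1.8641, 2.8128

Euler on (p,q): p_{n+1} = p_n + h·p', q_{n+1} = q_n + h·q'.
0.400000: (-1.280000, 0.360000); f=(-0.100400, 2.193200) → (-1.313132, 1.083756)
0.730000: (-1.313132, 1.083756); f=(-0.581672, 2.385713) → (-1.505084, 1.871041)
1.060000: (-1.505084, 1.871041); f=(-1.088038, 2.853937) → (-1.864136, 2.812840)
(p(1.39), q(1.39)) ≈ (-1.8641, 2.8128)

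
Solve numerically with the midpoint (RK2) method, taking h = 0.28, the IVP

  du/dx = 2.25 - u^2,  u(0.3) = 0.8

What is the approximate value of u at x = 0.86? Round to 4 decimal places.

1.3139

Midpoint: k1 = f(x_n, u_n); k2 = f(x_n + h/2, u_n + (h/2)·k1); u_{n+1} = u_n + h·k2.
x=0.300000, u=0.800000:
  k1 = f(0.300000, 0.800000) = 1.610000
  k2 = f(0.440000, 1.025400) = 1.198555
  u ← 0.800000 + 0.28·1.198555 = 1.135595
x=0.580000, u=1.135595:
  k1 = f(0.580000, 1.135595) = 0.960423
  k2 = f(0.720000, 1.270055) = 0.636961
  u ← 1.135595 + 0.28·0.636961 = 1.313945
u(0.86) ≈ 1.3139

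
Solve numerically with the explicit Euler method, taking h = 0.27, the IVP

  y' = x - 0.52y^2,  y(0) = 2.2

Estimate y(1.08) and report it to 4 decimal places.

1.2089

Euler: y_{n+1} = y_n + h·f(x_n, y_n).
x=0.000000, y=2.200000: f=-2.516800 → y ← 2.200000 + 0.27·(-2.516800) = 1.520464
x=0.270000, y=1.520464: f=-0.932142 → y ← 1.520464 + 0.27·(-0.932142) = 1.268786
x=0.540000, y=1.268786: f=-0.297105 → y ← 1.268786 + 0.27·(-0.297105) = 1.188567
x=0.810000, y=1.188567: f=0.075400 → y ← 1.188567 + 0.27·0.075400 = 1.208925
y(1.08) ≈ 1.2089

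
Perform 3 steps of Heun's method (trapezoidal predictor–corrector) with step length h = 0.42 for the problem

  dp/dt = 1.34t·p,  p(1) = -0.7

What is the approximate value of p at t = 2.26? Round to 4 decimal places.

Heun: k1 = f(t_n, p_n); k2 = f(t_n + h, p_n + h·k1); p_{n+1} = p_n + (h/2)·(k1 + k2).
t=1.000000, p=-0.700000:
  k1 = f(1.000000, -0.700000) = -0.938000
  k2 = f(1.420000, -1.093960) = -2.081587
  p ← -0.700000 + (0.42/2)·(-0.938000 + (-2.081587)) = -1.334113
t=1.420000, p=-1.334113:
  k1 = f(1.420000, -1.334113) = -2.538551
  k2 = f(1.840000, -2.400305) = -5.918191
  p ← -1.334113 + (0.42/2)·(-2.538551 + (-5.918191)) = -3.110029
t=1.840000, p=-3.110029:
  k1 = f(1.840000, -3.110029) = -7.668088
  k2 = f(2.260000, -6.330626) = -19.171667
  p ← -3.110029 + (0.42/2)·(-7.668088 + (-19.171667)) = -8.746378
p(2.26) ≈ -8.7464

-8.7464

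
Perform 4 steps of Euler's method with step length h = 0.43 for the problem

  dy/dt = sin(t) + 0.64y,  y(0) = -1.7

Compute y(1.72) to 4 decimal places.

Euler: y_{n+1} = y_n + h·f(t_n, y_n).
t=0.000000, y=-1.700000: f=-1.088000 → y ← -1.700000 + 0.43·(-1.088000) = -2.167840
t=0.430000, y=-2.167840: f=-0.970547 → y ← -2.167840 + 0.43·(-0.970547) = -2.585175
t=0.860000, y=-2.585175: f=-0.896670 → y ← -2.585175 + 0.43·(-0.896670) = -2.970743
t=1.290000, y=-2.970743: f=-0.940440 → y ← -2.970743 + 0.43·(-0.940440) = -3.375132
y(1.72) ≈ -3.3751

-3.3751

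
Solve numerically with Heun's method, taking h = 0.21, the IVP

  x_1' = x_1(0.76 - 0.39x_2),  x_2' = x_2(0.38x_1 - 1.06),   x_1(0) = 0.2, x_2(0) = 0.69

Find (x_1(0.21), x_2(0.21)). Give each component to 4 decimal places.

0.2230, 0.5626

Heun on (x_1,x_2): k1 = f(t_n, state_n); k2 = f(t_n + h, state_n + h·k1); state_{n+1} = state_n + (h/2)·(k1 + k2).
0.000000: (0.200000, 0.690000)
  k1 = (0.098180, -0.678960)
  predictor → (0.220618, 0.547418)
  k2 = (0.120569, -0.534371)
  → (0.222969, 0.562600)
(x_1(0.21), x_2(0.21)) ≈ (0.2230, 0.5626)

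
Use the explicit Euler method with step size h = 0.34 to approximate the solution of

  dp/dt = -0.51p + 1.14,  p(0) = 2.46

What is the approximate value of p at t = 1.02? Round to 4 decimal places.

Euler: p_{n+1} = p_n + h·f(t_n, p_n).
t=0.000000, p=2.460000: f=-0.114600 → p ← 2.460000 + 0.34·(-0.114600) = 2.421036
t=0.340000, p=2.421036: f=-0.094728 → p ← 2.421036 + 0.34·(-0.094728) = 2.388828
t=0.680000, p=2.388828: f=-0.078302 → p ← 2.388828 + 0.34·(-0.078302) = 2.362206
p(1.02) ≈ 2.3622

2.3622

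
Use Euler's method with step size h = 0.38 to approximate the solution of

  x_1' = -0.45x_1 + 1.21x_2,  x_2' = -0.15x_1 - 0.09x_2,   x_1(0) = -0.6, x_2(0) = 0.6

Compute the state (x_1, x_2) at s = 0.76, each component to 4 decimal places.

Euler on (x_1,x_2): x_1_{n+1} = x_1_n + h·x_1', x_2_{n+1} = x_2_n + h·x_2'.
0.000000: (-0.600000, 0.600000); f=(0.996000, 0.036000) → (-0.221520, 0.613680)
0.380000: (-0.221520, 0.613680); f=(0.842237, -0.022003) → (0.098530, 0.605319)
(x_1(0.76), x_2(0.76)) ≈ (0.0985, 0.6053)

0.0985, 0.6053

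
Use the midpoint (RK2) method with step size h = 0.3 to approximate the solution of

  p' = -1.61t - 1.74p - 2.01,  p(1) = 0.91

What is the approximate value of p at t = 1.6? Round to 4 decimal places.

-1.1762

Midpoint: k1 = f(t_n, p_n); k2 = f(t_n + h/2, p_n + (h/2)·k1); p_{n+1} = p_n + h·k2.
t=1.000000, p=0.910000:
  k1 = f(1.000000, 0.910000) = -5.203400
  k2 = f(1.150000, 0.129490) = -4.086813
  p ← 0.910000 + 0.3·(-4.086813) = -0.316044
t=1.300000, p=-0.316044:
  k1 = f(1.300000, -0.316044) = -3.553084
  k2 = f(1.450000, -0.849006) = -2.867229
  p ← -0.316044 + 0.3·(-2.867229) = -1.176212
p(1.6) ≈ -1.1762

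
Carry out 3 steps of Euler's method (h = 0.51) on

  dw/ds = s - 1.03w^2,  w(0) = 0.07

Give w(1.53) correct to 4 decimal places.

Euler: w_{n+1} = w_n + h·f(s_n, w_n).
s=0.000000, w=0.070000: f=-0.005047 → w ← 0.070000 + 0.51·(-0.005047) = 0.067426
s=0.510000, w=0.067426: f=0.505317 → w ← 0.067426 + 0.51·0.505317 = 0.325138
s=1.020000, w=0.325138: f=0.911114 → w ← 0.325138 + 0.51·0.911114 = 0.789806
w(1.53) ≈ 0.7898

0.7898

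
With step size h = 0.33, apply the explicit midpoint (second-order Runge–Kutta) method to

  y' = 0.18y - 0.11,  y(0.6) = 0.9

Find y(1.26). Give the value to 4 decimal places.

0.9364

Midpoint: k1 = f(t_n, y_n); k2 = f(t_n + h/2, y_n + (h/2)·k1); y_{n+1} = y_n + h·k2.
t=0.600000, y=0.900000:
  k1 = f(0.600000, 0.900000) = 0.052000
  k2 = f(0.765000, 0.908580) = 0.053544
  y ← 0.900000 + 0.33·0.053544 = 0.917670
t=0.930000, y=0.917670:
  k1 = f(0.930000, 0.917670) = 0.055181
  k2 = f(1.095000, 0.926774) = 0.056819
  y ← 0.917670 + 0.33·0.056819 = 0.936420
y(1.26) ≈ 0.9364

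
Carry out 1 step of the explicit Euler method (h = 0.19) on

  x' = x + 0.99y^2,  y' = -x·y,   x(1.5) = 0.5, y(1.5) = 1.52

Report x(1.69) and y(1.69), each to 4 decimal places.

1.0296, 1.3756

Euler on (x,y): x_{n+1} = x_n + h·x', y_{n+1} = y_n + h·y'.
1.500000: (0.500000, 1.520000); f=(2.787296, -0.760000) → (1.029586, 1.375600)
(x(1.69), y(1.69)) ≈ (1.0296, 1.3756)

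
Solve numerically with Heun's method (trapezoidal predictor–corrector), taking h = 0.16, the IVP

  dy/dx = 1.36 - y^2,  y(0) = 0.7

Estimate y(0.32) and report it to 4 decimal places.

0.9162

Heun: k1 = f(x_n, y_n); k2 = f(x_n + h, y_n + h·k1); y_{n+1} = y_n + (h/2)·(k1 + k2).
x=0.000000, y=0.700000:
  k1 = f(0.000000, 0.700000) = 0.870000
  k2 = f(0.160000, 0.839200) = 0.655743
  y ← 0.700000 + (0.16/2)·(0.870000 + 0.655743) = 0.822059
x=0.160000, y=0.822059:
  k1 = f(0.160000, 0.822059) = 0.684218
  k2 = f(0.320000, 0.931534) = 0.492244
  y ← 0.822059 + (0.16/2)·(0.684218 + 0.492244) = 0.916176
y(0.32) ≈ 0.9162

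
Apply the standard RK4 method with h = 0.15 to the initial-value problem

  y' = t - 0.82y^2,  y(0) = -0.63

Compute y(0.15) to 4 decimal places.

-0.6710

RK4: k1 = f(t_n, y_n); k2 = f(t_n + h/2, y_n + (h/2)·k1); k3 = f(t_n + h/2, y_n + (h/2)·k2); k4 = f(t_n + h, y_n + h·k3); y_{n+1} = y_n + (h/6)·(k1 + 2k2 + 2k3 + k4).
t=0.000000, y=-0.630000:
  k1 = f(0.000000, -0.630000) = -0.325458
  k2 = f(0.075000, -0.654409) = -0.276166
  k3 = f(0.075000, -0.650712) = -0.272210
  k4 = f(0.150000, -0.670831) = -0.219012
  y ← -0.630000 + (0.15/6)·(k1 + 2k2 + 2k3 + k4) = -0.671031
y(0.15) ≈ -0.6710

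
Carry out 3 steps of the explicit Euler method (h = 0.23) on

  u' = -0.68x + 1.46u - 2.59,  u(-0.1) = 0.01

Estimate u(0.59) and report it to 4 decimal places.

Euler: u_{n+1} = u_n + h·f(x_n, u_n).
x=-0.100000, u=0.010000: f=-2.507400 → u ← 0.010000 + 0.23·(-2.507400) = -0.566702
x=0.130000, u=-0.566702: f=-3.505785 → u ← -0.566702 + 0.23·(-3.505785) = -1.373033
x=0.360000, u=-1.373033: f=-4.839427 → u ← -1.373033 + 0.23·(-4.839427) = -2.486101
u(0.59) ≈ -2.4861

-2.4861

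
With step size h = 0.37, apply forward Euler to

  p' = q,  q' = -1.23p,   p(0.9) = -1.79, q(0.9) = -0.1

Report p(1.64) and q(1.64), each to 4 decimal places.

Euler on (p,q): p_{n+1} = p_n + h·p', q_{n+1} = q_n + h·q'.
0.900000: (-1.790000, -0.100000); f=(-0.100000, 2.201700) → (-1.827000, 0.714629)
1.270000: (-1.827000, 0.714629); f=(0.714629, 2.247210) → (-1.562587, 1.546097)
(p(1.64), q(1.64)) ≈ (-1.5626, 1.5461)

-1.5626, 1.5461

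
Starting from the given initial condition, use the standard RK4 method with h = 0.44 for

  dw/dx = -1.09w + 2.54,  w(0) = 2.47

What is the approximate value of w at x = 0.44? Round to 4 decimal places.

RK4: k1 = f(x_n, w_n); k2 = f(x_n + h/2, w_n + (h/2)·k1); k3 = f(x_n + h/2, w_n + (h/2)·k2); k4 = f(x_n + h, w_n + h·k3); w_{n+1} = w_n + (h/6)·(k1 + 2k2 + 2k3 + k4).
x=0.000000, w=2.470000:
  k1 = f(0.000000, 2.470000) = -0.152300
  k2 = f(0.220000, 2.436494) = -0.115778
  k3 = f(0.220000, 2.444529) = -0.124536
  k4 = f(0.440000, 2.415204) = -0.092572
  w ← 2.470000 + (0.44/6)·(k1 + 2k2 + 2k3 + k4) = 2.416797
w(0.44) ≈ 2.4168

2.4168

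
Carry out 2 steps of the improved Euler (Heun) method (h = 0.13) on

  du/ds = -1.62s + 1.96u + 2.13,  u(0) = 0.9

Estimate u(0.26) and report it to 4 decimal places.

Heun: k1 = f(s_n, u_n); k2 = f(s_n + h, u_n + h·k1); u_{n+1} = u_n + (h/2)·(k1 + k2).
s=0.000000, u=0.900000:
  k1 = f(0.000000, 0.900000) = 3.894000
  k2 = f(0.130000, 1.406220) = 4.675591
  u ← 0.900000 + (0.13/2)·(3.894000 + 4.675591) = 1.457023
s=0.130000, u=1.457023:
  k1 = f(0.130000, 1.457023) = 4.775166
  k2 = f(0.260000, 2.077795) = 5.781278
  u ← 1.457023 + (0.13/2)·(4.775166 + 5.781278) = 2.143192
u(0.26) ≈ 2.1432

2.1432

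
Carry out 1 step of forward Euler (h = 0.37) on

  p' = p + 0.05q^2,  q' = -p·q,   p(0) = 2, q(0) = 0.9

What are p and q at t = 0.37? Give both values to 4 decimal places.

2.7550, 0.2340

Euler on (p,q): p_{n+1} = p_n + h·p', q_{n+1} = q_n + h·q'.
0.000000: (2.000000, 0.900000); f=(2.040500, -1.800000) → (2.754985, 0.234000)
(p(0.37), q(0.37)) ≈ (2.7550, 0.2340)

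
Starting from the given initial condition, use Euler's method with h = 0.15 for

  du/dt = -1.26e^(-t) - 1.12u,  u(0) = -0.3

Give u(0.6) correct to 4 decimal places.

Euler: u_{n+1} = u_n + h·f(t_n, u_n).
t=0.000000, u=-0.300000: f=-0.924000 → u ← -0.300000 + 0.15·(-0.924000) = -0.438600
t=0.150000, u=-0.438600: f=-0.593260 → u ← -0.438600 + 0.15·(-0.593260) = -0.527589
t=0.300000, u=-0.527589: f=-0.342531 → u ← -0.527589 + 0.15·(-0.342531) = -0.578969
t=0.450000, u=-0.578969: f=-0.154967 → u ← -0.578969 + 0.15·(-0.154967) = -0.602214
u(0.6) ≈ -0.6022

-0.6022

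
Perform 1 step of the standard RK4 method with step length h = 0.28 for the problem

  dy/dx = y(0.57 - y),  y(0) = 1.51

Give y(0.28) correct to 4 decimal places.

RK4: k1 = f(x_n, y_n); k2 = f(x_n + h/2, y_n + (h/2)·k1); k3 = f(x_n + h/2, y_n + (h/2)·k2); k4 = f(x_n + h, y_n + h·k3); y_{n+1} = y_n + (h/6)·(k1 + 2k2 + 2k3 + k4).
x=0.000000, y=1.510000:
  k1 = f(0.000000, 1.510000) = -1.419400
  k2 = f(0.140000, 1.311284) = -0.972034
  k3 = f(0.140000, 1.373915) = -1.104511
  k4 = f(0.280000, 1.200737) = -0.757349
  y ← 1.510000 + (0.28/6)·(k1 + 2k2 + 2k3 + k4) = 1.214607
y(0.28) ≈ 1.2146

1.2146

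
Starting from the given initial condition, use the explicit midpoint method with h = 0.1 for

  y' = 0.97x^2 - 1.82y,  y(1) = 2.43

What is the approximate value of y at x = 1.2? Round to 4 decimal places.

Midpoint: k1 = f(x_n, y_n); k2 = f(x_n + h/2, y_n + (h/2)·k1); y_{n+1} = y_n + h·k2.
x=1.000000, y=2.430000:
  k1 = f(1.000000, 2.430000) = -3.452600
  k2 = f(1.050000, 2.257370) = -3.038988
  y ← 2.430000 + 0.1·(-3.038988) = 2.126101
x=1.100000, y=2.126101:
  k1 = f(1.100000, 2.126101) = -2.695804
  k2 = f(1.150000, 1.991311) = -2.341361
  y ← 2.126101 + 0.1·(-2.341361) = 1.891965
y(1.2) ≈ 1.8920

1.8920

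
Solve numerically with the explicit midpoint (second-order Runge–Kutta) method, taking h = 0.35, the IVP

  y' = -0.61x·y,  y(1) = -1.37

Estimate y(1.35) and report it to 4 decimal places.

Midpoint: k1 = f(x_n, y_n); k2 = f(x_n + h/2, y_n + (h/2)·k1); y_{n+1} = y_n + h·k2.
x=1.000000, y=-1.370000:
  k1 = f(1.000000, -1.370000) = 0.835700
  k2 = f(1.175000, -1.223753) = 0.877125
  y ← -1.370000 + 0.35·0.877125 = -1.063006
y(1.35) ≈ -1.0630

-1.0630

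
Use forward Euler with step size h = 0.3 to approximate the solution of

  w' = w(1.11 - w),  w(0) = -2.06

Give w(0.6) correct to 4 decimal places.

-10.2033

Euler: w_{n+1} = w_n + h·f(x_n, w_n).
x=0.000000, w=-2.060000: f=-6.530200 → w ← -2.060000 + 0.3·(-6.530200) = -4.019060
x=0.300000, w=-4.019060: f=-20.614000 → w ← -4.019060 + 0.3·(-20.614000) = -10.203260
w(0.6) ≈ -10.2033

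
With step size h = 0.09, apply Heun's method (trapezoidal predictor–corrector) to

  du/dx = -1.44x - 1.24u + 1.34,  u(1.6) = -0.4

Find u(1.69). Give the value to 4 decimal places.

Heun: k1 = f(x_n, u_n); k2 = f(x_n + h, u_n + h·k1); u_{n+1} = u_n + (h/2)·(k1 + k2).
x=1.600000, u=-0.400000:
  k1 = f(1.600000, -0.400000) = -0.468000
  k2 = f(1.690000, -0.442120) = -0.545371
  u ← -0.400000 + (0.09/2)·(-0.468000 + (-0.545371)) = -0.445602
u(1.69) ≈ -0.4456

-0.4456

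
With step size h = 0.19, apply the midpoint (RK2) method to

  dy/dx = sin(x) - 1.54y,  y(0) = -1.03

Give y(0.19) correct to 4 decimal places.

-0.7547

Midpoint: k1 = f(x_n, y_n); k2 = f(x_n + h/2, y_n + (h/2)·k1); y_{n+1} = y_n + h·k2.
x=0.000000, y=-1.030000:
  k1 = f(0.000000, -1.030000) = 1.586200
  k2 = f(0.095000, -0.879311) = 1.448996
  y ← -1.030000 + 0.19·1.448996 = -0.754691
y(0.19) ≈ -0.7547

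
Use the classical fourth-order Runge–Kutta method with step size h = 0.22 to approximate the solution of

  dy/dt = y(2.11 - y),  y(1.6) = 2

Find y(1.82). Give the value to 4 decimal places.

2.0395

RK4: k1 = f(t_n, y_n); k2 = f(t_n + h/2, y_n + (h/2)·k1); k3 = f(t_n + h/2, y_n + (h/2)·k2); k4 = f(t_n + h, y_n + h·k3); y_{n+1} = y_n + (h/6)·(k1 + 2k2 + 2k3 + k4).
t=1.600000, y=2.000000:
  k1 = f(1.600000, 2.000000) = 0.220000
  k2 = f(1.710000, 2.024200) = 0.173676
  k3 = f(1.710000, 2.019104) = 0.183528
  k4 = f(1.820000, 2.040376) = 0.142059
  y ← 2.000000 + (0.22/6)·(k1 + 2k2 + 2k3 + k4) = 2.039470
y(1.82) ≈ 2.0395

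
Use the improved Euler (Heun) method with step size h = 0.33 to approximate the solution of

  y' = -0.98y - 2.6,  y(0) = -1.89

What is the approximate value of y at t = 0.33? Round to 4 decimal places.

Heun: k1 = f(t_n, y_n); k2 = f(t_n + h, y_n + h·k1); y_{n+1} = y_n + (h/2)·(k1 + k2).
t=0.000000, y=-1.890000:
  k1 = f(0.000000, -1.890000) = -0.747800
  k2 = f(0.330000, -2.136774) = -0.505961
  y ← -1.890000 + (0.33/2)·(-0.747800 + (-0.505961)) = -2.096871
y(0.33) ≈ -2.0969

-2.0969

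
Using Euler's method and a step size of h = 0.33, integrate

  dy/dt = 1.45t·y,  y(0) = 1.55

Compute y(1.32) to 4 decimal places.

Euler: y_{n+1} = y_n + h·f(t_n, y_n).
t=0.000000, y=1.550000: f=0.000000 → y ← 1.550000 + 0.33·0.000000 = 1.550000
t=0.330000, y=1.550000: f=0.741675 → y ← 1.550000 + 0.33·0.741675 = 1.794753
t=0.660000, y=1.794753: f=1.717578 → y ← 1.794753 + 0.33·1.717578 = 2.361554
t=0.990000, y=2.361554: f=3.390010 → y ← 2.361554 + 0.33·3.390010 = 3.480257
y(1.32) ≈ 3.4803

3.4803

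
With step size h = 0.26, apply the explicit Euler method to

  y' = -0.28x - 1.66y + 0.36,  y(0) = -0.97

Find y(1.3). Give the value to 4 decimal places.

0.0228

Euler: y_{n+1} = y_n + h·f(x_n, y_n).
x=0.000000, y=-0.970000: f=1.970200 → y ← -0.970000 + 0.26·1.970200 = -0.457748
x=0.260000, y=-0.457748: f=1.047062 → y ← -0.457748 + 0.26·1.047062 = -0.185512
x=0.520000, y=-0.185512: f=0.522350 → y ← -0.185512 + 0.26·0.522350 = -0.049701
x=0.780000, y=-0.049701: f=0.224104 → y ← -0.049701 + 0.26·0.224104 = 0.008566
x=1.040000, y=0.008566: f=0.054581 → y ← 0.008566 + 0.26·0.054581 = 0.022757
y(1.3) ≈ 0.0228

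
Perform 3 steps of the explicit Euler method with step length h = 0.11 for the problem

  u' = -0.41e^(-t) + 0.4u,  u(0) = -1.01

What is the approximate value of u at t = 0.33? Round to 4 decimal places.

-1.2768

Euler: u_{n+1} = u_n + h·f(t_n, u_n).
t=0.000000, u=-1.010000: f=-0.814000 → u ← -1.010000 + 0.11·(-0.814000) = -1.099540
t=0.110000, u=-1.099540: f=-0.807108 → u ← -1.099540 + 0.11·(-0.807108) = -1.188322
t=0.220000, u=-1.188322: f=-0.804361 → u ← -1.188322 + 0.11·(-0.804361) = -1.276802
u(0.33) ≈ -1.2768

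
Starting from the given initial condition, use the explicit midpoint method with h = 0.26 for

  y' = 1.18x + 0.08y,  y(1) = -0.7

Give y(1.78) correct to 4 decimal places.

0.5703

Midpoint: k1 = f(x_n, y_n); k2 = f(x_n + h/2, y_n + (h/2)·k1); y_{n+1} = y_n + h·k2.
x=1.000000, y=-0.700000:
  k1 = f(1.000000, -0.700000) = 1.124000
  k2 = f(1.130000, -0.553880) = 1.289090
  y ← -0.700000 + 0.26·1.289090 = -0.364837
x=1.260000, y=-0.364837:
  k1 = f(1.260000, -0.364837) = 1.457613
  k2 = f(1.390000, -0.175347) = 1.626172
  y ← -0.364837 + 0.26·1.626172 = 0.057968
x=1.520000, y=0.057968:
  k1 = f(1.520000, 0.057968) = 1.798237
  k2 = f(1.650000, 0.291739) = 1.970339
  y ← 0.057968 + 0.26·1.970339 = 0.570256
y(1.78) ≈ 0.5703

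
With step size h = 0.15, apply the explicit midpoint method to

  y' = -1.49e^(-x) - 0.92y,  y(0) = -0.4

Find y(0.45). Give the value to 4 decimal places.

-0.6967

Midpoint: k1 = f(x_n, y_n); k2 = f(x_n + h/2, y_n + (h/2)·k1); y_{n+1} = y_n + h·k2.
x=0.000000, y=-0.400000:
  k1 = f(0.000000, -0.400000) = -1.122000
  k2 = f(0.075000, -0.484150) = -0.936920
  y ← -0.400000 + 0.15·(-0.936920) = -0.540538
x=0.150000, y=-0.540538:
  k1 = f(0.150000, -0.540538) = -0.785160
  k2 = f(0.225000, -0.599425) = -0.638318
  y ← -0.540538 + 0.15·(-0.638318) = -0.636286
x=0.300000, y=-0.636286:
  k1 = f(0.300000, -0.636286) = -0.518436
  k2 = f(0.375000, -0.675168) = -0.402906
  y ← -0.636286 + 0.15·(-0.402906) = -0.696722
y(0.45) ≈ -0.6967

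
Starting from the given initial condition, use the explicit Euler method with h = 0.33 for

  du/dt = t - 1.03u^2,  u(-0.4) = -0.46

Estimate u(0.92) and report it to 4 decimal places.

-1.1269

Euler: u_{n+1} = u_n + h·f(t_n, u_n).
t=-0.400000, u=-0.460000: f=-0.617948 → u ← -0.460000 + 0.33·(-0.617948) = -0.663923
t=-0.070000, u=-0.663923: f=-0.524017 → u ← -0.663923 + 0.33·(-0.524017) = -0.836849
t=0.260000, u=-0.836849: f=-0.461325 → u ← -0.836849 + 0.33·(-0.461325) = -0.989086
t=0.590000, u=-0.989086: f=-0.417639 → u ← -0.989086 + 0.33·(-0.417639) = -1.126907
u(0.92) ≈ -1.1269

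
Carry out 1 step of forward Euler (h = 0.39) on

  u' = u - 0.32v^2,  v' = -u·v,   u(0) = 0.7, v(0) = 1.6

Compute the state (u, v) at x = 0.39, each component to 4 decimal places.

Euler on (u,v): u_{n+1} = u_n + h·u', v_{n+1} = v_n + h·v'.
0.000000: (0.700000, 1.600000); f=(-0.119200, -1.120000) → (0.653512, 1.163200)
(u(0.39), v(0.39)) ≈ (0.6535, 1.1632)

0.6535, 1.1632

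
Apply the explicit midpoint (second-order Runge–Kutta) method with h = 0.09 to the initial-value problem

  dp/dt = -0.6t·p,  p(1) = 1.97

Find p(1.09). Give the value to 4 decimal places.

1.8618

Midpoint: k1 = f(t_n, p_n); k2 = f(t_n + h/2, p_n + (h/2)·k1); p_{n+1} = p_n + h·k2.
t=1.000000, p=1.970000:
  k1 = f(1.000000, 1.970000) = -1.182000
  k2 = f(1.045000, 1.916810) = -1.201840
  p ← 1.970000 + 0.09·(-1.201840) = 1.861834
p(1.09) ≈ 1.8618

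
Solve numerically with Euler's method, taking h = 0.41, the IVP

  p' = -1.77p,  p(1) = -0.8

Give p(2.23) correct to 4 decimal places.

Euler: p_{n+1} = p_n + h·f(x_n, p_n).
x=1.000000, p=-0.800000: f=1.416000 → p ← -0.800000 + 0.41·1.416000 = -0.219440
x=1.410000, p=-0.219440: f=0.388409 → p ← -0.219440 + 0.41·0.388409 = -0.060192
x=1.820000, p=-0.060192: f=0.106541 → p ← -0.060192 + 0.41·0.106541 = -0.016511
p(2.23) ≈ -0.0165

-0.0165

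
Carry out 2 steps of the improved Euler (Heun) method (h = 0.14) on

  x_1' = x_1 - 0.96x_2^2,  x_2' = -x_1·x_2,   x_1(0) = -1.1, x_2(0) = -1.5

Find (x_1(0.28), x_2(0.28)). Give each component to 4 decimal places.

Heun on (x_1,x_2): k1 = f(t_n, state_n); k2 = f(t_n + h, state_n + h·k1); state_{n+1} = state_n + (h/2)·(k1 + k2).
0.000000: (-1.100000, -1.500000)
  k1 = (-3.260000, -1.650000)
  predictor → (-1.556400, -1.731000)
  k2 = (-4.432907, -2.694128)
  → (-1.638503, -1.804089)
0.140000: (-1.638503, -1.804089)
  k1 = (-4.763051, -2.956006)
  predictor → (-2.305331, -2.217930)
  k2 = (-7.027775, -5.113062)
  → (-2.463861, -2.368924)
(x_1(0.28), x_2(0.28)) ≈ (-2.4639, -2.3689)

-2.4639, -2.3689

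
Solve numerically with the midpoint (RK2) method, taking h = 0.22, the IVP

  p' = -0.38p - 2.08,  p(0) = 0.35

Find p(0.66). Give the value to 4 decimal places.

-0.9404

Midpoint: k1 = f(x_n, p_n); k2 = f(x_n + h/2, p_n + (h/2)·k1); p_{n+1} = p_n + h·k2.
x=0.000000, p=0.350000:
  k1 = f(0.000000, 0.350000) = -2.213000
  k2 = f(0.110000, 0.106570) = -2.120497
  p ← 0.350000 + 0.22·(-2.120497) = -0.116509
x=0.220000, p=-0.116509:
  k1 = f(0.220000, -0.116509) = -2.035726
  k2 = f(0.330000, -0.340439) = -1.950633
  p ← -0.116509 + 0.22·(-1.950633) = -0.545649
x=0.440000, p=-0.545649:
  k1 = f(0.440000, -0.545649) = -1.872654
  k2 = f(0.550000, -0.751640) = -1.794377
  p ← -0.545649 + 0.22·(-1.794377) = -0.940411
p(0.66) ≈ -0.9404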